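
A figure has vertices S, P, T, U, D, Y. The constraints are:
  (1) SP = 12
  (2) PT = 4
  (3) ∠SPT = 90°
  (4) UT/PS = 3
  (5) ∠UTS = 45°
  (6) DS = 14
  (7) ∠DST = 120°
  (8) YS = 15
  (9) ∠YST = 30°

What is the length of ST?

Step 1: By the law of cosines on triangle SPT: ST² = 12² + 4² − 2·12·4·cos(90°) = 160, so ST = 4·√10.

Therefore, the length of ST = 4·√10.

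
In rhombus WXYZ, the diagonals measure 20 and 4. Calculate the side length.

In a rhombus, the diagonals bisect each other perpendicularly, creating four congruent right triangles.
Each triangle has legs 10 (half of 20) and 2 (half of 4).
The hypotenuse of each right triangle is a side of the rhombus:
side = sqrt(10^2 + 2^2) = sqrt(104) = 2*sqrt(26)

2*sqrt(26)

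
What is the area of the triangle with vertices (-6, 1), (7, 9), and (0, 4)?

The Shoelace formula computes the area from vertex coordinates by summing cross products.
For vertices (-6,1), (7,9), (0,4):
Signed sum = -6*9 - 7*1 + 7*4 - 0*9 + 0*1 - -6*4
= -61 + 28 + 24 = -9
Area = (1/2)|-9| = 9/2.

9/2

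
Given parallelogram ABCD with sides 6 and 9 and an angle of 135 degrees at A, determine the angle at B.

In a parallelogram, consecutive angles are supplementary (sum to 180°).
angle B = 180 - angle A
angle B = 180 - 135
angle B = 45 degrees

45 degrees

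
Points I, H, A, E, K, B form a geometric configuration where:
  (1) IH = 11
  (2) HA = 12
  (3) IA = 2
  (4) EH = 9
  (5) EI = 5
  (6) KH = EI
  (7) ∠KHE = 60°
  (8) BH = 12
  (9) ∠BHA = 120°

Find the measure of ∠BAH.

Step 1: By the law of cosines on triangle AHB: AB² = 12² + 12² − 2·12·12·cos(120°) = 432, so AB = 12·√3.
Step 2: By the inverse law of cosines on triangle BAH: cos(∠BAH) = ((12·√3)² + 12² − 12²) / (2·12·√3·12) = 432/498.83 = 0.866, so ∠BAH = 30°.

Therefore, the measure of angle ∠BAH = 30°.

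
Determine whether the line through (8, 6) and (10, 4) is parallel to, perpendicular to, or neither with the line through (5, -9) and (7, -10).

Slope of line 1: m1 = (4 - 6)/(10 - 8) = -2/2 = -1
Slope of line 2: m2 = (-10 - -9)/(7 - 5) = -1/2 = -1/2
m1 != m2 and m1*m2 = 1/2 != -1. Neither.

Neither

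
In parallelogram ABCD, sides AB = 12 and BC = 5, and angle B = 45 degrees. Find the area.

Area = 12 * 5 * sin(45°) = 60 * sqrt(2)/2 = 30*sqrt(2)

30*sqrt(2)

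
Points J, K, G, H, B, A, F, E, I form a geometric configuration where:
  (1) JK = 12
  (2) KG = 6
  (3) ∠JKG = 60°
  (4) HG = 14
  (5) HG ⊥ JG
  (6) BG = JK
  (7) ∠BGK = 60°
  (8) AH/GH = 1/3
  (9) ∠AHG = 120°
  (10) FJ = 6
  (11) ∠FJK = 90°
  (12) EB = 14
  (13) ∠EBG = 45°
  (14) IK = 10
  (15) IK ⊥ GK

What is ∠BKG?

From the given relations: BG = JK = 12.
Step 1: By the law of cosines on triangle KGB: KB² = 6² + 12² − 2·6·12·cos(60°) = 108, so KB = 6·√3.
Step 2: By the inverse law of cosines on triangle BKG: cos(∠BKG) = ((6·√3)² + 6² − 12²) / (2·6·√3·6) = 0/124.71 = 0, so ∠BKG = 90°.

Therefore, the measure of angle ∠BKG = 90°.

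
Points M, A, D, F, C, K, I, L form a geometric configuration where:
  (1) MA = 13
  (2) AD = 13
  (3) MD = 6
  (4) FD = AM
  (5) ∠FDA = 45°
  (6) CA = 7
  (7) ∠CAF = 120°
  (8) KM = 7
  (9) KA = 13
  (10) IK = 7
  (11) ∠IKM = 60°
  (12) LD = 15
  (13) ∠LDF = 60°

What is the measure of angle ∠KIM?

Step 1: By the law of cosines on triangle IKM: IM² = 7² + 7² − 2·7·7·cos(60°) = 49, so IM = 7.
Step 2: By the inverse law of cosines on triangle KIM: cos(∠KIM) = (7² + 7² − 7²) / (2·7·7) = 49/98 = 0.5, so ∠KIM = 60°.

Therefore, the measure of angle ∠KIM = 60°.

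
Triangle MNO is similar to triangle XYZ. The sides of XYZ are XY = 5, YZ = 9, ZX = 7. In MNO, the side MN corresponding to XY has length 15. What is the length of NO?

Since the triangles are similar, the ratio of corresponding sides is constant.
Scale factor k = MN / XY = 15 / 5 = 3
NO = k * YZ = 3 * 9 = 27

27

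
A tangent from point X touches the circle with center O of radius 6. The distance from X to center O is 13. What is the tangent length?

The tangent, radius, and line from the external point to the center form a right triangle.
The right angle is where the tangent meets the radius.
By the Pythagorean theorem: tangent² + 6² = 13²
tangent² = 169 - 36 = 133
tangent = sqrt(133)

sqrt(133)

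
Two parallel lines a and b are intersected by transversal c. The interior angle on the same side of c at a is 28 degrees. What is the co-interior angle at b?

Co-interior angles (same-side interior) formed by parallel lines and a transversal are supplementary (sum to 180 degrees).
The given angle is 28 degrees.
The co-interior angle = 180 - 28 = 152 degrees.

152 degrees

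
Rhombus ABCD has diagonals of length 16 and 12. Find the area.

Area = (16 * 12) / 2 = 192 / 2 = 96

96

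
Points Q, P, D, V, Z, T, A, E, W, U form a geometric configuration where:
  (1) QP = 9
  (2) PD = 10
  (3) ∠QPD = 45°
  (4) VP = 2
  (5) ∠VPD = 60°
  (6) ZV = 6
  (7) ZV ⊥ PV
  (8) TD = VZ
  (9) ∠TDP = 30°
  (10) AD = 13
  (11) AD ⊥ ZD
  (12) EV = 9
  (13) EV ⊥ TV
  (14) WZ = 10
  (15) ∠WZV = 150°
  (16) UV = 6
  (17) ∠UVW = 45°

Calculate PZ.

Step 1: By the law of cosines on triangle PVZ: PZ² = 2² + 6² − 2·2·6·cos(90°) = 40, so PZ = 2·√10.

Therefore, the length of PZ = 2·√10.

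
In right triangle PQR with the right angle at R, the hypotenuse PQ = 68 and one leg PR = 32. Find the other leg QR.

By the Pythagorean theorem: QR^2 = PQ^2 - PR^2
QR^2 = 68^2 - 32^2 = 4624 - 1024 = 3600
QR = sqrt(3600) = 60

60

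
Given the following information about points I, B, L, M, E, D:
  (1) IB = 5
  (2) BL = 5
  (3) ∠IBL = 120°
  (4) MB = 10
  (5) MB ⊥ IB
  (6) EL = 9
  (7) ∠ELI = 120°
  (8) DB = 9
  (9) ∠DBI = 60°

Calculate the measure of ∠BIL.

Step 1: By the law of cosines on triangle IBL: IL² = 5² + 5² − 2·5·5·cos(120°) = 75, so IL = 5·√3.
Step 2: By the inverse law of cosines on triangle BIL: cos(∠BIL) = (5² + (5·√3)² − 5²) / (2·5·5·√3) = 75/86.6 = 0.866, so ∠BIL = 30°.

Therefore, the measure of angle ∠BIL = 30°.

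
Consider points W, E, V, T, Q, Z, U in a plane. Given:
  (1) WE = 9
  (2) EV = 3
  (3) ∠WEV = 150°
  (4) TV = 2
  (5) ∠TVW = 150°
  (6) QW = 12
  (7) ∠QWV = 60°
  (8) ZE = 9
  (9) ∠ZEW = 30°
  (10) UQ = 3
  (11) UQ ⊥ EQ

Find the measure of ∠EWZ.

Step 1: By the law of cosines on triangle WEZ: WZ² = 9² + 9² − 2·9·9·cos(30°) = 21.7, so WZ ≈ 4.66.
Step 2: By the inverse law of cosines on triangle EWZ: cos(∠EWZ) = (9² + 4.66² − 9²) / (2·9·4.66) = 21.7/83.86 = 0.2588, so ∠EWZ = 75°.

Therefore, the measure of angle ∠EWZ = 75°.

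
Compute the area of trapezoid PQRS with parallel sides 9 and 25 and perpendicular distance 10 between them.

A trapezoid's area equals the midsegment times the height.
The midsegment is (9 + 25) / 2 = 17.
Area = 17 * 10 = 170.

170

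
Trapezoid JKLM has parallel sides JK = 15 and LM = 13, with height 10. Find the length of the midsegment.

midsegment = (15 + 13) / 2 = 28 / 2 = 14

14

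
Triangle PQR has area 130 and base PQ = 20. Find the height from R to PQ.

Rearranging the area formula Area = (1/2) * base * height:
height = 2 * Area / base = 2 * 130 / 20 = 13.

13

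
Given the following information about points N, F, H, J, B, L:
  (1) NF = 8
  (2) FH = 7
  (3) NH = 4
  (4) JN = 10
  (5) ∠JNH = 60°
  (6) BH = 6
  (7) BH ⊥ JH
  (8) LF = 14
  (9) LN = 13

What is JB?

Step 1: By the law of cosines on triangle JNH: JH² = 10² + 4² − 2·10·4·cos(60°) = 76, so JH = 2·√19.
Step 2: By the law of cosines on triangle JHB: JB² = (2·√19)² + 6² − 2·2·√19·6·cos(90°) = 112, so JB = 4·√7.

Therefore, the length of JB = 4·√7.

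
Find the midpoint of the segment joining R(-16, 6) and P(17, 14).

M = ((x₁ + x₂)/2, (y₁ + y₂)/2)
= ((-16 + 17)/2, (6 + 14)/2)
= (1/2, 20/2) = (1/2, 10)

(1/2, 10)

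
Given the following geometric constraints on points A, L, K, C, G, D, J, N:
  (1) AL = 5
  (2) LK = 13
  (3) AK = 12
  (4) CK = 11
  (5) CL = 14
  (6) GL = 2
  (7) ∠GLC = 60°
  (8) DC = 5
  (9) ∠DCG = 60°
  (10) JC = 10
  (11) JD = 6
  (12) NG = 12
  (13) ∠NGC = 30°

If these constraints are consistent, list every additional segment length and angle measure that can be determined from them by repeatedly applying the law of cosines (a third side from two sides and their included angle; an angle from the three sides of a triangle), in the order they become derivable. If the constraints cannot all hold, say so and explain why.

The constraints are consistent. Derivable facts, in order:
After 1 step:
- CG = 2·√43
- ∠AKL = 22.62°
- ∠ALK = 67.38°
- ∠CDJ = 130.54°
- ∠CJD = 22.33°
- ∠CKL = 70.81°
- ∠CLK = 47.91°
- ∠DCJ = 27.13°
- ∠KAL = 90°
- ∠KCL = 61.28°
After 2 steps:
- CN ≈ 6.59
- GD ≈ 11.46
- ∠CGL = 112.41°
- ∠GCL = 7.59°
After 3 steps:
- ∠CDG = 97.81°
- ∠CGD = 22.19°
- ∠CNG = 84.41°
- ∠GCN = 65.59°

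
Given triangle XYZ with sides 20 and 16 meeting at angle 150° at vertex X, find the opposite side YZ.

Law of cosines: YZ^2 = 20^2 + 16^2 - 2(20)(16)cos(150°) = 320*sqrt(3) + 656, so YZ = 4*sqrt(20*sqrt(3) + 41).

4*sqrt(20*sqrt(3) + 41)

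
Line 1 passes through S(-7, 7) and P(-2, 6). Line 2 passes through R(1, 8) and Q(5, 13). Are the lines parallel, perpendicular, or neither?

Slope of line 1: m1 = (6 - 7)/(-2 - -7) = -1/5 = -1/5
Slope of line 2: m2 = (13 - 8)/(5 - 1) = 5/4 = 5/4
For parallel lines we need equal slopes: -1/5 != 5/4.
For perpendicular lines we need m1*m2 = -1: (-1/5)(5/4) = -1/4 != -1.
Since neither condition holds, the lines are neither parallel nor perpendicular.

Neither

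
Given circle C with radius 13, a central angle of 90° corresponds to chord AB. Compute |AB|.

Chord length = 2r sin(θ/2)
= 2 × 13 × sin(90°/2)
= 2 × 13 × sin(45°)
= 13*sqrt(2)

13*sqrt(2)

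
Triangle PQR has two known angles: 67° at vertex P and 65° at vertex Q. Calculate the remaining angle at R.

By the triangle angle sum property, the three interior angles of any triangle add up to 180°.
We know angle P = 67° and angle Q = 65°, so their sum is 132°.
Therefore angle R = 180° - 132° = 48°.

48 degrees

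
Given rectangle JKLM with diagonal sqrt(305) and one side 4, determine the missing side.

b = sqrt(d^2 - a^2) = sqrt(305 - 16) = sqrt(289) = 17

17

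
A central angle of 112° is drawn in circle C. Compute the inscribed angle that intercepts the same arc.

Inscribed angle = 112° / 2 = 56° (inscribed angle theorem).

56°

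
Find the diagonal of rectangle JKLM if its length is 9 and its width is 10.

A rectangle's diagonal splits it into two right triangles, with the diagonal as the hypotenuse.
By the Pythagorean theorem, d^2 = 9^2 + 10^2 = 181.
Therefore d = sqrt(181).

sqrt(181)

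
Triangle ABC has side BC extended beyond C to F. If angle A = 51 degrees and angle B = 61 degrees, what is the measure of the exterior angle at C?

The interior angle at C is 180 - 51 - 61 = 68 degrees.
The exterior angle and interior angle at C are supplementary:
Exterior angle = 180 - 68 = 112 degrees.

112 degrees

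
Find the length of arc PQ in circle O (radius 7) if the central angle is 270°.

Arc length = 2πr × θ/360
= 2π × 7 × 3/4
= 21*pi/2

21*pi/2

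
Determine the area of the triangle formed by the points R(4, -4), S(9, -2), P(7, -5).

Shoelace: Area = (1/2)|4(-2--5) + 9(-5--4) + 7(-4--2)| = (1/2)(11) = 11/2

11/2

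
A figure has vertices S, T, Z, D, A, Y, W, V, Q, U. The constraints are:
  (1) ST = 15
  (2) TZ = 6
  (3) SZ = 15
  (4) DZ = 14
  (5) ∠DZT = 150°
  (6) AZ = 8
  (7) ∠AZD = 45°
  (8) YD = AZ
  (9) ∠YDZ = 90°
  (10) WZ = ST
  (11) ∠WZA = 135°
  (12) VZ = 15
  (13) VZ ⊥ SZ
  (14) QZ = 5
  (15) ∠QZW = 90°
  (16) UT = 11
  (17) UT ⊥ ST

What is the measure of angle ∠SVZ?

Step 1: By the law of cosines on triangle VZS: VS² = 15² + 15² − 2·15·15·cos(90°) = 450, so VS = 15·√2.
Step 2: By the inverse law of cosines on triangle SVZ: cos(∠SVZ) = ((15·√2)² + 15² − 15²) / (2·15·√2·15) = 450/636.4 = 0.7071, so ∠SVZ = 45°.

Therefore, the measure of angle ∠SVZ = 45°.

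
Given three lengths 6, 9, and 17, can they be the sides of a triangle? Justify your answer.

The longest side is 17. The other two sides sum to 6 + 9 = 15.
Since 15 ≤ 17, the two shorter sides cannot reach around to close the triangle.

No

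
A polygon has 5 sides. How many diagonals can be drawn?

Each of the 5 vertices connects to 2 non-adjacent vertices via diagonals.
Total connections = 5 × 2 = 10, but each diagonal is counted twice.
Number of diagonals = 10 / 2 = 5.

5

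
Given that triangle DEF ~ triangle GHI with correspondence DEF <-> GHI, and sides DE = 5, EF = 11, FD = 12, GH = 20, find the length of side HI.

Since the triangles are similar, the ratio of corresponding sides is constant.
Scale factor k = GH / DE = 20 / 5 = 4
HI = k * EF = 4 * 11 = 44

44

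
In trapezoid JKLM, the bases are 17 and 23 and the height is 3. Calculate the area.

Area of a trapezoid = (base1 + base2) * height / 2
Area = (17 + 23) * 3 / 2
Area = 40 * 3 / 2
Area = 120 / 2
Area = 60

60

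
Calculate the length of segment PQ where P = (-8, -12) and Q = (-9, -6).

The horizontal distance is |-9 - -8| = 1 and the vertical distance is |-6 - -12| = 6.
By the Pythagorean theorem, d = sqrt(1^2 + 6^2) = sqrt(37).

sqrt(37)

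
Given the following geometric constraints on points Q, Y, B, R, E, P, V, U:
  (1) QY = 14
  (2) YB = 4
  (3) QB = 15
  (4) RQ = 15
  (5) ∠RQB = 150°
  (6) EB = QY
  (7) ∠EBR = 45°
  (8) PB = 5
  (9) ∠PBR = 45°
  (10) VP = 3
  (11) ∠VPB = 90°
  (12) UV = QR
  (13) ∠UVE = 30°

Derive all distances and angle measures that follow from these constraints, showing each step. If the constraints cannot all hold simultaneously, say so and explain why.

The constraints are consistent.

From the given relations:
  EB = QY = 14
  UV = QR = 15

Step 1: From BQ = 15, QR = 15, and ∠BQR = 150°, by the law of cosines:
  BR² = BQ² + QR² - 2·BQ·QR·cos(150°) = 225 + 225 + 389.7 = 839.7
  BR ≈ 28.98

Step 2: From BP = 5, PV = 3, and ∠BPV = 90°, by the law of cosines:
  BV² = BP² + PV² - 2·BP·PV·cos(90°) = 25 + 9 - 0 = 34
  BV = √34

Step 3: From QB = 15, QY = 14, BY = 4, by the inverse law of cosines:
  cos(∠BQY) = (QB² + QY² - BY²) / (2·QB·QY)
  ∠BQY = 15.36°

Step 4: From YB = 4, YQ = 14, BQ = 15, by the inverse law of cosines:
  cos(∠BYQ) = (YB² + YQ² - BQ²) / (2·YB·YQ)
  ∠BYQ = 96.67°

Step 5: From BQ = 15, BY = 4, QY = 14, by the inverse law of cosines:
  cos(∠QBY) = (BQ² + BY² - QY²) / (2·BQ·BY)
  ∠QBY = 67.98°

Step 6: From RB = 28.98, BE = 14, and ∠RBE = 45°, by the law of cosines:
  RE² = RB² + BE² - 2·RB·BE·cos(45°) = 839.7 + 196 - 573.7 = 462
  RE ≈ 21.49

Step 7: From RB = 28.98, BP = 5, and ∠RBP = 45°, by the law of cosines:
  RP² = RB² + BP² - 2·RB·BP·cos(45°) = 839.7 + 25 - 204.9 = 659.8
  RP ≈ 25.69

Step 8: From BP = 5, BV = √34, PV = 3, by the inverse law of cosines:
  cos(∠PBV) = (BP² + BV² - PV²) / (2·BP·BV)
  ∠PBV = 30.96°

Step 9: From BQ = 15, BR = 28.98, QR = 15, by the inverse law of cosines:
  cos(∠QBR) = (BQ² + BR² - QR²) / (2·BQ·BR)
  ∠QBR = 15°

Step 10: From RB = 28.98, RQ = 15, BQ = 15, by the inverse law of cosines:
  cos(∠BRQ) = (RB² + RQ² - BQ²) / (2·RB·RQ)
  ∠BRQ = 15°

Step 11: From VB = √34, VP = 3, BP = 5, by the inverse law of cosines:
  cos(∠BVP) = (VB² + VP² - BP²) / (2·VB·VP)
  ∠BVP = 59.04°

Step 12: From RB = 28.98, RE = 21.49, BE = 14, by the inverse law of cosines:
  cos(∠BRE) = (RB² + RE² - BE²) / (2·RB·RE)
  ∠BRE = 27.42°

Step 13: From RB = 28.98, RP = 25.69, BP = 5, by the inverse law of cosines:
  cos(∠BRP) = (RB² + RP² - BP²) / (2·RB·RP)
  ∠BRP = 7.91°

Step 14: From EB = 14, ER = 21.49, BR = 28.98, by the inverse law of cosines:
  cos(∠BER) = (EB² + ER² - BR²) / (2·EB·ER)
  ∠BER = 107.58°

Step 15: From PB = 5, PR = 25.69, BR = 28.98, by the inverse law of cosines:
  cos(∠BPR) = (PB² + PR² - BR²) / (2·PB·PR)
  ∠BPR = 127.09°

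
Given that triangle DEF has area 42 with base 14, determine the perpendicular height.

Rearranging the area formula Area = (1/2) * base * height:
height = 2 * Area / base = 2 * 42 / 14 = 6.

6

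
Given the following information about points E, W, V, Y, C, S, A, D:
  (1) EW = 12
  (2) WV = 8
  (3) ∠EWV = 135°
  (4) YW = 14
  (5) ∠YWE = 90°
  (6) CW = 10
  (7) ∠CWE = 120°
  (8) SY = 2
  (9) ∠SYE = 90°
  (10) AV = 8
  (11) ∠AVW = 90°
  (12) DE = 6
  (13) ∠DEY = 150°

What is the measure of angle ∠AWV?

Step 1: By the law of cosines on triangle WVA: WA² = 8² + 8² − 2·8·8·cos(90°) = 128, so WA = 8·√2.
Step 2: By the inverse law of cosines on triangle AWV: cos(∠AWV) = ((8·√2)² + 8² − 8²) / (2·8·√2·8) = 128/181.02 = 0.7071, so ∠AWV = 45°.

Therefore, the measure of angle ∠AWV = 45°.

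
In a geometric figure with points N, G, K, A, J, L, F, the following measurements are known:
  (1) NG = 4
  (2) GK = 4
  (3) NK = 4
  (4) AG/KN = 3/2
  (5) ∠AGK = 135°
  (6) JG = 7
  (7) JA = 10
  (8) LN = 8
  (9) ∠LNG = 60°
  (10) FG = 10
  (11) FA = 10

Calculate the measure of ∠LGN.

Step 1: By the law of cosines on triangle GNL: GL² = 4² + 8² − 2·4·8·cos(60°) = 48, so GL = 4·√3.
Step 2: By the inverse law of cosines on triangle LGN: cos(∠LGN) = ((4·√3)² + 4² − 8²) / (2·4·√3·4) = 0/55.43 = 0, so ∠LGN = 90°.

Therefore, the measure of angle ∠LGN = 90°.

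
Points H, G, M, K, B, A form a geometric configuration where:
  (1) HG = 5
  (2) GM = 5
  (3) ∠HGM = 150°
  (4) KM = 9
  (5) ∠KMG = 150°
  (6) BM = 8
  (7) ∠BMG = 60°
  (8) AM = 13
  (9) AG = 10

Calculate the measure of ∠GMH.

Step 1: By the law of cosines on triangle MGH: MH² = 5² + 5² − 2·5·5·cos(150°) = 93.3, so MH ≈ 9.66.
Step 2: By the inverse law of cosines on triangle GMH: cos(∠GMH) = (5² + 9.66² − 5²) / (2·5·9.66) = 93.3/96.59 = 0.9659, so ∠GMH = 15°.

Therefore, the measure of angle ∠GMH = 15°.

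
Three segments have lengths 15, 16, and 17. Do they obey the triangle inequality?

Check all three triangle inequalities:
15 + 16 = 31 > 17 ✓
15 + 17 = 32 > 16 ✓
16 + 17 = 33 > 15 ✓
All conditions hold, so these sides form a valid triangle.

Yes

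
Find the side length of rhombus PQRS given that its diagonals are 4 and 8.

In a rhombus, the diagonals bisect each other perpendicularly, creating four congruent right triangles.
Each triangle has legs 2 (half of 4) and 4 (half of 8).
The hypotenuse of each right triangle is a side of the rhombus:
side = sqrt(2^2 + 4^2) = sqrt(20) = 2*sqrt(5)

2*sqrt(5)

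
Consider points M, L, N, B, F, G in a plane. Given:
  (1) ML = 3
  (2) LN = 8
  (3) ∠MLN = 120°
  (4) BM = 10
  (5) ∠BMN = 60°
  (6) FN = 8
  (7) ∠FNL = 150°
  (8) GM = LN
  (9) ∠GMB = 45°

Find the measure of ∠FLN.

Step 1: By the law of cosines on triangle LNF: LF² = 8² + 8² − 2·8·8·cos(150°) = 238.85, so LF ≈ 15.45.
Step 2: By the inverse law of cosines on triangle FLN: cos(∠FLN) = (15.45² + 8² − 8²) / (2·15.45·8) = 238.85/247.28 = 0.9659, so ∠FLN = 15°.

Therefore, the measure of angle ∠FLN = 15°.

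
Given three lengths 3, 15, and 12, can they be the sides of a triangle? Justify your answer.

Check the triangle inequality: 3 + 12 = 15 ≤ 15.
Since the sum of two sides does not exceed the third, no triangle can be formed.

No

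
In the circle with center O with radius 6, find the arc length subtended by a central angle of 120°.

Arc length = 2π(6)(1/3) = 4*pi

4*pi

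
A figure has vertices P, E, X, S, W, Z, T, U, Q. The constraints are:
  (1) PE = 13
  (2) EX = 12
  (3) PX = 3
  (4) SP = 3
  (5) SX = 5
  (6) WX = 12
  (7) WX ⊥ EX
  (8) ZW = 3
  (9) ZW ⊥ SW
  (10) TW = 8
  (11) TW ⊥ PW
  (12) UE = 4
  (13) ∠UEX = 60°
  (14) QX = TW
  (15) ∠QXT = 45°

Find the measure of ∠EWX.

Step 1: By the law of cosines on triangle WXE: WE² = 12² + 12² − 2·12·12·cos(90°) = 288, so WE = 12·√2.
Step 2: By the inverse law of cosines on triangle EWX: cos(∠EWX) = ((12·√2)² + 12² − 12²) / (2·12·√2·12) = 288/407.29 = 0.7071, so ∠EWX = 45°.

Therefore, the measure of angle ∠EWX = 45°.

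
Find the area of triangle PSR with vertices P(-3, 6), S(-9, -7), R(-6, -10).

Shoelace: Area = (1/2)|-3(-7--10) + -9(-10-6) + -6(6--7)| = (1/2)(57) = 57/2

57/2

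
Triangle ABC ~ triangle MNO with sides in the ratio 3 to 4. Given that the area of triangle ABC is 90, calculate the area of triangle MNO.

For similar figures, the area ratio equals the square of the side ratio.
Side ratio (ABC to MNO) = 3:4, so area ratio = 3^2:4^2 = 9:16.
If the area of ABC is 90, then the area of MNO = 90 * (16/9) = 160.

160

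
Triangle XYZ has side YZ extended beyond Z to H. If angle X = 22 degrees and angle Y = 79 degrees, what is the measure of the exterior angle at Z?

By the exterior angle theorem, an exterior angle of a triangle equals the sum of the two remote interior angles.
Exterior angle = angle X + angle Y
Exterior angle = 22 + 79 = 101 degrees

101 degrees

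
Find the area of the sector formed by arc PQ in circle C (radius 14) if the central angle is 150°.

Sector area = πr² × θ/360
= π × 14² × 5/12
= π × 196 × 5/12
= 245*pi/3

245*pi/3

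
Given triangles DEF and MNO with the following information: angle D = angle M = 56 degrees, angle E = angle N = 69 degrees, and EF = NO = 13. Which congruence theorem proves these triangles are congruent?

The given information provides:
angle D = angle M = 56 degrees, angle E = angle N = 69 degrees, and EF = NO = 13
This matches the AAS congruence theorem.
Two pairs of corresponding angles and a non-included side are equal (Angle-Angle-Side).

AAS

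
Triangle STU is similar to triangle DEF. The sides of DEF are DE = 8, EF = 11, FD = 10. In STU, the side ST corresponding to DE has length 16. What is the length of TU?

Similar triangles have proportional sides. Setting up the proportion:
ST / DE = TU / EF
16 / 8 = TU / 11
TU = 11 * 16 / 8 = 22.

22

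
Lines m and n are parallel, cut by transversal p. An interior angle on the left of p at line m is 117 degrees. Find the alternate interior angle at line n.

Alternate interior angles are equal: 117 degrees.

117 degrees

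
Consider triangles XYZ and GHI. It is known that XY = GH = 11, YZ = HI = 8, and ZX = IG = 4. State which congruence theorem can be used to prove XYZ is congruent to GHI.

Consider the given information: XY = GH = 11, YZ = HI = 8, and ZX = IG = 4
This is not SAS or HL: SAS requires two sides and the included angle between them. HL only applies to right triangles with matching hypotenuse and leg.
The correct criterion is SSS. All three pairs of corresponding sides are equal (Side-Side-Side).

SSS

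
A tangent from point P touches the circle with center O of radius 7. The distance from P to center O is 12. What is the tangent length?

Let T be the point of tangency. Then OT ⊥ PT (radius ⊥ tangent).
In right triangle OTP: OP² = OT² + PT²
12² = 7² + PT²
PT² = 95, PT = sqrt(95)

sqrt(95)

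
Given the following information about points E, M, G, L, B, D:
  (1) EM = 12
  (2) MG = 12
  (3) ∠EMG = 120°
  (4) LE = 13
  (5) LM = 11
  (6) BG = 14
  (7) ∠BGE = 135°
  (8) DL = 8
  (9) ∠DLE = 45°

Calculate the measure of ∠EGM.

Step 1: By the law of cosines on triangle GME: GE² = 12² + 12² − 2·12·12·cos(120°) = 432, so GE = 12·√3.
Step 2: By the inverse law of cosines on triangle EGM: cos(∠EGM) = ((12·√3)² + 12² − 12²) / (2·12·√3·12) = 432/498.83 = 0.866, so ∠EGM = 30°.

Therefore, the measure of angle ∠EGM = 30°.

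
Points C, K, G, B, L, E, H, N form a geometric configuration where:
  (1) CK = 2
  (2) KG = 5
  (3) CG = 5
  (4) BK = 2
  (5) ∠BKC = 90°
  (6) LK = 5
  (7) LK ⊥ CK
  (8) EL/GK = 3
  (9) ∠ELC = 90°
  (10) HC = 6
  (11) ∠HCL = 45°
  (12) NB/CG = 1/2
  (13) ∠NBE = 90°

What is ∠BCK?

Step 1: By the law of cosines on triangle CKB: CB² = 2² + 2² − 2·2·2·cos(90°) = 8, so CB = 2·√2.
Step 2: By the inverse law of cosines on triangle BCK: cos(∠BCK) = ((2·√2)² + 2² − 2²) / (2·2·√2·2) = 8/11.31 = 0.7071, so ∠BCK = 45°.

Therefore, the measure of angle ∠BCK = 45°.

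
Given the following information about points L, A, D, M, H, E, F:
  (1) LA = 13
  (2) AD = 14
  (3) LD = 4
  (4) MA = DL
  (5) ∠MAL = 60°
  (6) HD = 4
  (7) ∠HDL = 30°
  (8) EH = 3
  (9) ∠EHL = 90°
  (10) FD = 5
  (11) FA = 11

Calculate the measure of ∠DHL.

Step 1: By the law of cosines on triangle HDL: HL² = 4² + 4² − 2·4·4·cos(30°) = 4.29, so HL ≈ 2.07.
Step 2: By the inverse law of cosines on triangle DHL: cos(∠DHL) = (4² + 2.07² − 4²) / (2·4·2.07) = 4.29/16.56 = 0.2588, so ∠DHL = 75°.

Therefore, the measure of angle ∠DHL = 75°.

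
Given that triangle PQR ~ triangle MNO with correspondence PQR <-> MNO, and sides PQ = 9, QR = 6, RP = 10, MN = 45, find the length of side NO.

Since the triangles are similar, the ratio of corresponding sides is constant.
Scale factor k = MN / PQ = 45 / 9 = 5
NO = k * QR = 5 * 6 = 30

30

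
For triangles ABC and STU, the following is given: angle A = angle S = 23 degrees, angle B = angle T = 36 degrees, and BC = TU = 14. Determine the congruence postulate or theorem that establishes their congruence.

Consider the given information: angle A = angle S = 23 degrees, angle B = angle T = 36 degrees, and BC = TU = 14
This is not SSS or HL: SSS requires all three pairs of sides, but we don't have that. HL only applies to right triangles with matching hypotenuse and leg.
The correct criterion is AAS. Two pairs of corresponding angles and a non-included side are equal (Angle-Angle-Side).

AAS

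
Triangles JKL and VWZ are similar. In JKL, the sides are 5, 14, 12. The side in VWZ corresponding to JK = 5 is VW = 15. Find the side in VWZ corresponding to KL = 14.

Similar triangles have proportional sides. Setting up the proportion:
VW / JK = WZ / KL
15 / 5 = WZ / 14
WZ = 14 * 15 / 5 = 42.

42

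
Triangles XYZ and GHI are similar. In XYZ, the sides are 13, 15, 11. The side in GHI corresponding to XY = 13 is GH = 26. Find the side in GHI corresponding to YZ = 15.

k = 26/13 = 2. HI = 2 * 15 = 30.

30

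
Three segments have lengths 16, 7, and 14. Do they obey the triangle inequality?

Sort the sides: 7, 14, 16.
It suffices to check that the sum of the two smallest exceeds the largest:
7 + 14 = 21 > 16. ✓
Yes, a valid triangle can be formed.

Yes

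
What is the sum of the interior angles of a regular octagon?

The sum of interior angles of an n-sided polygon is (n - 2) * 180.
For n = 8: (8 - 2) * 180 = 6 * 180 = 1080 degrees.

1080 degrees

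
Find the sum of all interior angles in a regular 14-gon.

The sum of interior angles of an n-sided polygon is (n - 2) * 180.
For n = 14: (14 - 2) * 180 = 12 * 180 = 2160 degrees.

2160 degrees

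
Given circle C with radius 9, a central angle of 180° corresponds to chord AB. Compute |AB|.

Chord length = 2r sin(θ/2)
= 2 × 9 × sin(180°/2)
= 2 × 9 × sin(90°)
= 18

18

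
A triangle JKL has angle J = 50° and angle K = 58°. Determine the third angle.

angle L = 180 - 50 - 58 = 72 degrees.

72 degrees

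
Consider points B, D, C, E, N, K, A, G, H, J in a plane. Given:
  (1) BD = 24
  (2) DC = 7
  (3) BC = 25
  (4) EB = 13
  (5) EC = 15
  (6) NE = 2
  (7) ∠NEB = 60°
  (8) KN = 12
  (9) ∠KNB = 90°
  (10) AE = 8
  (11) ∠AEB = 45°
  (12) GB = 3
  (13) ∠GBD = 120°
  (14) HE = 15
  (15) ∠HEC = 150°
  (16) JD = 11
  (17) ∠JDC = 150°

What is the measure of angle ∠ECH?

Step 1: By the law of cosines on triangle CEH: CH² = 15² + 15² − 2·15·15·cos(150°) = 839.71, so CH ≈ 28.98.
Step 2: By the inverse law of cosines on triangle ECH: cos(∠ECH) = (15² + 28.98² − 15²) / (2·15·28.98) = 839.71/869.33 = 0.9659, so ∠ECH = 15°.

Therefore, the measure of angle ∠ECH = 15°.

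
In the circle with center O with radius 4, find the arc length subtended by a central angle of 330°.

Arc length = 2πr × θ/360
= 2π × 4 × 11/12
= 22*pi/3

22*pi/3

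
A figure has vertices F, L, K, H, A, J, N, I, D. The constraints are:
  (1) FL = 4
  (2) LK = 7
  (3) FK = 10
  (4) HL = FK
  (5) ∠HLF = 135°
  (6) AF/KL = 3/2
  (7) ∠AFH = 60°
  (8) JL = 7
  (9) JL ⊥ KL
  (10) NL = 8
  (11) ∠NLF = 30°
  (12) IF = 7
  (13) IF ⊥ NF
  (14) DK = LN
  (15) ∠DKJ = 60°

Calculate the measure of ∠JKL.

Step 1: By the law of cosines on triangle KLJ: KJ² = 7² + 7² − 2·7·7·cos(90°) = 98, so KJ = 7·√2.
Step 2: By the inverse law of cosines on triangle JKL: cos(∠JKL) = ((7·√2)² + 7² − 7²) / (2·7·√2·7) = 98/138.59 = 0.7071, so ∠JKL = 45°.

Therefore, the measure of angle ∠JKL = 45°.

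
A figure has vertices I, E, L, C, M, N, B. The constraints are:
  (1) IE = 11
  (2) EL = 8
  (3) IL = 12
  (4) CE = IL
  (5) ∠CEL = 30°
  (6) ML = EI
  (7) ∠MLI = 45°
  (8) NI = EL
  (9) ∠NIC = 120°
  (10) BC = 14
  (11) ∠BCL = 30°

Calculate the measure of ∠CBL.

From the given relations: CE = IL = 12.
Step 1: By the law of cosines on triangle LEC: LC² = 8² + 12² − 2·8·12·cos(30°) = 41.72, so LC ≈ 6.46.
Step 2: By the law of cosines on triangle BCL: BL² = 14² + 6.46² − 2·14·6.46·cos(30°) = 81.09, so BL ≈ 9.01.
Step 3: By the inverse law of cosines on triangle CBL: cos(∠CBL) = (14² + 9.01² − 6.46²) / (2·14·9.01) = 235.37/252.14 = 0.9335, so ∠CBL = 21.02°.

Therefore, the measure of angle ∠CBL = 21.02°.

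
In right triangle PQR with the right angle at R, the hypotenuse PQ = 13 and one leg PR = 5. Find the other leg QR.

QR = sqrt(13^2 - 5^2) = sqrt(144) = 12

12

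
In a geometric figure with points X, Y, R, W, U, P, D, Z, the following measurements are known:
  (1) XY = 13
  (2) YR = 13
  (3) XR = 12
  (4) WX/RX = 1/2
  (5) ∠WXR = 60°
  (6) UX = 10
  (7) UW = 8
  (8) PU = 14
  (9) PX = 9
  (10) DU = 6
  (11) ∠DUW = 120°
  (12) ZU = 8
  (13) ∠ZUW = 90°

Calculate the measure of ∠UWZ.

Step 1: By the law of cosines on triangle WUZ: WZ² = 8² + 8² − 2·8·8·cos(90°) = 128, so WZ = 8·√2.
Step 2: By the inverse law of cosines on triangle UWZ: cos(∠UWZ) = (8² + (8·√2)² − 8²) / (2·8·8·√2) = 128/181.02 = 0.7071, so ∠UWZ = 45°.

Therefore, the measure of angle ∠UWZ = 45°.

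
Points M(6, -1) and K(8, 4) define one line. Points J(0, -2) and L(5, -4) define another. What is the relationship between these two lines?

Slope of line 1: m1 = (4 - -1)/(8 - 6) = 5/2 = 5/2
Slope of line 2: m2 = (-4 - -2)/(5 - 0) = -2/5 = -2/5
m1 * m2 = (5/2) * (-2/5) = -1 = -1, so the lines are perpendicular.

Perpendicular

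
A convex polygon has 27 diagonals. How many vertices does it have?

Using d = n(n - 3)/2, we solve 27 = n(n - 3)/2.
So n(n - 3) = 54.
Testing n = 9: 9 * 6 = 54 = 54. Correct.
The polygon has 9 sides.

9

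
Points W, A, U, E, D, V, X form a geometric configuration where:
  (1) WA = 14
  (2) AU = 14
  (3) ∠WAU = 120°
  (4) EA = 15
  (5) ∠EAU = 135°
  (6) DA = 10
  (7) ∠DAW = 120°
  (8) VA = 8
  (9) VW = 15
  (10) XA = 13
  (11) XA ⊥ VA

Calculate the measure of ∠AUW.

Step 1: By the law of cosines on triangle UAW: UW² = 14² + 14² − 2·14·14·cos(120°) = 588, so UW = 14·√3.
Step 2: By the inverse law of cosines on triangle AUW: cos(∠AUW) = (14² + (14·√3)² − 14²) / (2·14·14·√3) = 588/678.96 = 0.866, so ∠AUW = 30°.

Therefore, the measure of angle ∠AUW = 30°.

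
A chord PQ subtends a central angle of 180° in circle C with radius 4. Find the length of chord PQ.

Chord length = 2r sin(θ/2)
= 2 × 4 × sin(180°/2)
= 2 × 4 × sin(90°)
= 8

8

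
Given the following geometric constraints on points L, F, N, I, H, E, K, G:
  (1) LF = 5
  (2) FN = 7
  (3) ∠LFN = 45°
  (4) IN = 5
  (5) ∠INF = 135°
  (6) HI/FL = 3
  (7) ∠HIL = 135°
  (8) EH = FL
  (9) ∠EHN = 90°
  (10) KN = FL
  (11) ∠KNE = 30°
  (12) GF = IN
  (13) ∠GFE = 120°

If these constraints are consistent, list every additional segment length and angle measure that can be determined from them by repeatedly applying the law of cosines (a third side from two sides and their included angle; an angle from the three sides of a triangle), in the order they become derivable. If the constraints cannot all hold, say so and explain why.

The constraints are consistent. Derivable facts, in order:
After 1 step:
- FI ≈ 11.11
- LN ≈ 4.95
After 2 steps:
- ∠FIN = 26.45°
- ∠FLN = 89.42°
- ∠FNL = 45.58°
- ∠IFN = 18.55°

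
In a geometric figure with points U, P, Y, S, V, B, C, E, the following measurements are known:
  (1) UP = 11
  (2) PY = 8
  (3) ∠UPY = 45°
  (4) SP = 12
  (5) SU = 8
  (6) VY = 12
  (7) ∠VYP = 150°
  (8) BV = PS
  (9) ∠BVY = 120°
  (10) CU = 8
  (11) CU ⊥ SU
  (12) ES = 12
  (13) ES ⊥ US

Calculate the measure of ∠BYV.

From the given relations: BV = PS = 12.
Step 1: By the law of cosines on triangle YVB: YB² = 12² + 12² − 2·12·12·cos(120°) = 432, so YB = 12·√3.
Step 2: By the inverse law of cosines on triangle BYV: cos(∠BYV) = ((12·√3)² + 12² − 12²) / (2·12·√3·12) = 432/498.83 = 0.866, so ∠BYV = 30°.

Therefore, the measure of angle ∠BYV = 30°.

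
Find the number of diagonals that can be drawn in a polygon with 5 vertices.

The number of diagonals in an n-gon is n(n - 3)/2.
For n = 5: 5(5 - 3)/2 = 5 × 2 / 2 = 5.

5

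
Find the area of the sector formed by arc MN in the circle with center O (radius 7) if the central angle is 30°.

Sector area = π(7²)(1/12) = 49*pi/12

49*pi/12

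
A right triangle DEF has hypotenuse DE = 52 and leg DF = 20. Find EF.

Rearranging the Pythagorean theorem to solve for the unknown leg:
leg^2 = hypotenuse^2 - known_leg^2 = 2704 - 400 = 2304
leg = sqrt(2304) = 48.

48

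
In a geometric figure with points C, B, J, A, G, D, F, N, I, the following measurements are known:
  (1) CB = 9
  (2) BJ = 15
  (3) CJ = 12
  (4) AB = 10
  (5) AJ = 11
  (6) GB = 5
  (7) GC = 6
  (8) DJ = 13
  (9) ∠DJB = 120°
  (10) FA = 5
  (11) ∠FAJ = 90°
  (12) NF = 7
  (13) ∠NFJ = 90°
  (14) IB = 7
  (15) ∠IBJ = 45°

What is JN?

Step 1: By the law of cosines on triangle FAJ: FJ² = 5² + 11² − 2·5·11·cos(90°) = 146, so FJ = √146.
Step 2: By the law of cosines on triangle JFN: JN² = √146² + 7² − 2·√146·7·cos(90°) = 195, so JN = √195.

Therefore, the length of JN = √195.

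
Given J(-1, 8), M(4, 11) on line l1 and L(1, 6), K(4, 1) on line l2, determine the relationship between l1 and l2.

Slope of line 1: m1 = (11 - 8)/(4 - -1) = 3/5 = 3/5
Slope of line 2: m2 = (1 - 6)/(4 - 1) = -5/3 = -5/3
m1 * m2 = -1, so perpendicular.

Perpendicular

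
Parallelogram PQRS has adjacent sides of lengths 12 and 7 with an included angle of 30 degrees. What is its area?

Area = a * b * sin(theta)
Area = 12 * 7 * sin(30 degrees)
Area = 84 * 1/2
Area = 42

42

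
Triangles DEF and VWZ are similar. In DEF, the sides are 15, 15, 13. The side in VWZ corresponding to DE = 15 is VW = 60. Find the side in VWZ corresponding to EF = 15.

k = 60/15 = 4. WZ = 4 * 15 = 60.

60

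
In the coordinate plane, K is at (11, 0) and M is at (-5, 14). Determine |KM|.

The horizontal distance is |-5 - 11| = 16 and the vertical distance is |14 - 0| = 14.
By the Pythagorean theorem, d = sqrt(16^2 + 14^2) = sqrt(452) = 2*sqrt(113).

2*sqrt(113)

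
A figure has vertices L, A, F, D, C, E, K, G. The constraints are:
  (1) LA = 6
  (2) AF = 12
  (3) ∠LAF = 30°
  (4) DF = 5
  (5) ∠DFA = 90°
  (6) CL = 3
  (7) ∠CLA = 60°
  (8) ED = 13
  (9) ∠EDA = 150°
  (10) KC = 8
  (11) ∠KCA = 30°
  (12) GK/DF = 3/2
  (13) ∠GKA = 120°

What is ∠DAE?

Step 1: By the law of cosines on triangle AFD: AD² = 12² + 5² − 2·12·5·cos(90°) = 169, so AD = 13.
Step 2: By the law of cosines on triangle ADE: AE² = 13² + 13² − 2·13·13·cos(150°) = 630.72, so AE ≈ 25.11.
Step 3: By the inverse law of cosines on triangle DAE: cos(∠DAE) = (13² + 25.11² − 13²) / (2·13·25.11) = 630.72/652.97 = 0.9659, so ∠DAE = 15°.

Therefore, the measure of angle ∠DAE = 15°.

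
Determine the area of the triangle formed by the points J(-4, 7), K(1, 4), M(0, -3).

Using the Shoelace formula for a triangle:
Area = (1/2)|x0(y1 - y2) + x1(y2 - y0) + x2(y0 - y1)|
Area = (1/2)|-4(4 - -3) + 1(-3 - 7) + 0(7 - 4)|
Area = (1/2)|-28 + -10 + 0|
Area = (1/2)|-38|
Area = (1/2)(38)
Area = 19

19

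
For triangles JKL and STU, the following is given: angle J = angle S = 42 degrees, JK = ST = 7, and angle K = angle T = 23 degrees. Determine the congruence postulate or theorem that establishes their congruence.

The given information matches ASA: Two pairs of corresponding angles and the included side are equal (Angle-Side-Angle).

ASA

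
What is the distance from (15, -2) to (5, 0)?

d = sqrt((5 - 15)^2 + (0 - -2)^2)
d = sqrt(-10^2 + 2^2)
d = sqrt(100 + 4)
d = sqrt(104) = 2*sqrt(26)

2*sqrt(26)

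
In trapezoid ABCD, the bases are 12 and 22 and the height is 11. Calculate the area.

Area = (12 + 22) * 11 / 2 = 374 / 2 = 187

187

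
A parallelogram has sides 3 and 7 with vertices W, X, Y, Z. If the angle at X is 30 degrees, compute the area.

Area = 3 * 7 * sin(30°) = 21 * 1/2 = 21/2

21/2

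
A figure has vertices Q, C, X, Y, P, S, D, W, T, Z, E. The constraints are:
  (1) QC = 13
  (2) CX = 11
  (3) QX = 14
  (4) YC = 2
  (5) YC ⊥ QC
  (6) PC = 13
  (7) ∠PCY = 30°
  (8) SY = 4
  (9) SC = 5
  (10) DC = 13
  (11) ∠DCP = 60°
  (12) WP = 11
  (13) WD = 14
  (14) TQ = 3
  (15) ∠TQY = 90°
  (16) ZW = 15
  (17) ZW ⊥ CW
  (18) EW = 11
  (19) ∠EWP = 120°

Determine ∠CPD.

Step 1: By the law of cosines on triangle PCD: PD² = 13² + 13² − 2·13·13·cos(60°) = 169, so PD = 13.
Step 2: By the inverse law of cosines on triangle CPD: cos(∠CPD) = (13² + 13² − 13²) / (2·13·13) = 169/338 = 0.5, so ∠CPD = 60°.

Therefore, the measure of angle ∠CPD = 60°.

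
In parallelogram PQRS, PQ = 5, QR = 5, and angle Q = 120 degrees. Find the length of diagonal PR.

Using the law of cosines:
d^2 = 5^2 + 5^2 - 2(5)(5)cos(120 degrees)
d^2 = 25 + 25 - 50*-1/2
d^2 = 75
d = 5*sqrt(3)

5*sqrt(3)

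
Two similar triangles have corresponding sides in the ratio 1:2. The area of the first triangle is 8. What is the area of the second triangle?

The ratio of areas of similar triangles = (side ratio)^2.
Side ratio = 1:2, so area ratio = 1:4.
Area of the second triangle / Area of the first triangle = 4/1
Area of the second triangle = 8 * 4/1 = 32

32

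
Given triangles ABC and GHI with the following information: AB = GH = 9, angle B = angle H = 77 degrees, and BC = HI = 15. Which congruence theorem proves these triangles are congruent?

The given information matches SAS: Two pairs of corresponding sides and the included angle are equal (Side-Angle-Side).

SAS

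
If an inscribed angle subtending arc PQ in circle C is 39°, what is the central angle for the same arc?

Central angle = 2 × 39° = 78° (inscribed angle theorem).

78°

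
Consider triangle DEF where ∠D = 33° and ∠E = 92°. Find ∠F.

The interior angles sum to 180°: angle F = 180 - 33 - 92 = 55°.
The triangle is obtuse (angles 33°, 92°, 55°).

55 degrees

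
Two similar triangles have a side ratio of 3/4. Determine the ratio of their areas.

The ratio of areas of similar triangles equals the square of the side ratio.
Side ratio = 3:4
Area ratio = (3/4)^2 = 9/16 = 9:16

9:16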